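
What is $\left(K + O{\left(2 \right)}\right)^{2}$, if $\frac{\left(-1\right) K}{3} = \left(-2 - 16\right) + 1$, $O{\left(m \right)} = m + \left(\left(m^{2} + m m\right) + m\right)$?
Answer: $3969$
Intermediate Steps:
$O{\left(m \right)} = 2 m + 2 m^{2}$ ($O{\left(m \right)} = m + \left(\left(m^{2} + m^{2}\right) + m\right) = m + \left(2 m^{2} + m\right) = m + \left(m + 2 m^{2}\right) = 2 m + 2 m^{2}$)
$K = 51$ ($K = - 3 \left(\left(-2 - 16\right) + 1\right) = - 3 \left(-18 + 1\right) = \left(-3\right) \left(-17\right) = 51$)
$\left(K + O{\left(2 \right)}\right)^{2} = \left(51 + 2 \cdot 2 \left(1 + 2\right)\right)^{2} = \left(51 + 2 \cdot 2 \cdot 3\right)^{2} = \left(51 + 12\right)^{2} = 63^{2} = 3969$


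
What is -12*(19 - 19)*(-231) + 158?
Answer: 158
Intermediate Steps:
-12*(19 - 19)*(-231) + 158 = -12*0*(-231) + 158 = 0*(-231) + 158 = 0 + 158 = 158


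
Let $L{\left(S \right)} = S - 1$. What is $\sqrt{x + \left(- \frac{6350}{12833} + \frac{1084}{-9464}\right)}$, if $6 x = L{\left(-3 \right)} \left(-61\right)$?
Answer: $\frac{\sqrt{1966633568674782}}{7006818} \approx 6.3291$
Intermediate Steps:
$L{\left(S \right)} = -1 + S$
$x = \frac{122}{3}$ ($x = \frac{\left(-1 - 3\right) \left(-61\right)}{6} = \frac{\left(-4\right) \left(-61\right)}{6} = \frac{1}{6} \cdot 244 = \frac{122}{3} \approx 40.667$)
$\sqrt{x + \left(- \frac{6350}{12833} + \frac{1084}{-9464}\right)} = \sqrt{\frac{122}{3} + \left(- \frac{6350}{12833} + \frac{1084}{-9464}\right)} = \sqrt{\frac{122}{3} + \left(\left(-6350\right) \frac{1}{12833} + 1084 \left(- \frac{1}{9464}\right)\right)} = \sqrt{\frac{122}{3} - \frac{18501843}{30362878}} = \sqrt{\frac{3648765587}{91088634}} = \frac{\sqrt{1966633568674782}}{7006818}$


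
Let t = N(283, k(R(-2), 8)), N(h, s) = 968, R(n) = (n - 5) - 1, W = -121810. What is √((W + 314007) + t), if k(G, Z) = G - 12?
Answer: √193165 ≈ 439.51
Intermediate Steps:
R(n) = -6 + n (R(n) = (-5 + n) - 1 = -6 + n)
k(G, Z) = -12 + G
t = 968
√((W + 314007) + t) = √((-121810 + 314007) + 968) = √(192197 + 968) = √193165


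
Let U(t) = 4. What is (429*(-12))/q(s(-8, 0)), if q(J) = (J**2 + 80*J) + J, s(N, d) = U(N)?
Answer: -1287/85 ≈ -15.141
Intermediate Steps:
s(N, d) = 4
q(J) = J**2 + 81*J
(429*(-12))/q(s(-8, 0)) = (429*(-12))/((4*(81 + 4))) = -5148/(4*85) = -5148/340 = -5148*1/340 = -1287/85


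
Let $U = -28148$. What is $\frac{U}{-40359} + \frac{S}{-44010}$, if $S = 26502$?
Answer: $\frac{9399959}{98677755} \approx 0.095259$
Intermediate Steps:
$\frac{U}{-40359} + \frac{S}{-44010} = - \frac{28148}{-40359} + \frac{26502}{-44010} = \left(-28148\right) \left(- \frac{1}{40359}\right) + 26502 \left(- \frac{1}{44010}\right) = \frac{28148}{40359} - \frac{4417}{7335} = \frac{9399959}{98677755}$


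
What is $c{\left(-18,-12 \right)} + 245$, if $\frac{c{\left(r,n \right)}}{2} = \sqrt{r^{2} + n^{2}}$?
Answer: $245 + 12 \sqrt{13} \approx 288.27$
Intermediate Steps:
$c{\left(r,n \right)} = 2 \sqrt{n^{2} + r^{2}}$ ($c{\left(r,n \right)} = 2 \sqrt{r^{2} + n^{2}} = 2 \sqrt{n^{2} + r^{2}}$)
$c{\left(-18,-12 \right)} + 245 = 2 \sqrt{\left(-12\right)^{2} + \left(-18\right)^{2}} + 245 = 2 \sqrt{144 + 324} + 245 = 2 \sqrt{468} + 245 = 2 \cdot 6 \sqrt{13} + 245 = 12 \sqrt{13} + 245 = 245 + 12 \sqrt{13}$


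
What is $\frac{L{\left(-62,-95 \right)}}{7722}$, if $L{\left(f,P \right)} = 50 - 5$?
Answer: $\frac{5}{858} \approx 0.0058275$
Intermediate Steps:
$L{\left(f,P \right)} = 45$
$\frac{L{\left(-62,-95 \right)}}{7722} = \frac{45}{7722} = 45 \cdot \frac{1}{7722} = \frac{5}{858}$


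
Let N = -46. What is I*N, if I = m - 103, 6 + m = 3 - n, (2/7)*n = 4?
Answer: 5520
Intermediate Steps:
n = 14 (n = (7/2)*4 = 14)
m = -17 (m = -6 + (3 - 1*14) = -6 + (3 - 14) = -6 - 11 = -17)
I = -120 (I = -17 - 103 = -120)
I*N = -120*(-46) = 5520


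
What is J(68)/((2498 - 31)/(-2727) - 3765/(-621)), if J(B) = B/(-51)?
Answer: -20907/80881 ≈ -0.25849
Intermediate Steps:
J(B) = -B/51 (J(B) = B*(-1/51) = -B/51)
J(68)/((2498 - 31)/(-2727) - 3765/(-621)) = (-1/51*68)/((2498 - 31)/(-2727) - 3765/(-621)) = -4/(3*(2467*(-1/2727) - 3765*(-1/621))) = -4/(3*(-2467/2727 + 1255/207)) = -4/(3*323524/62721) = -4/3*62721/323524 = -20907/80881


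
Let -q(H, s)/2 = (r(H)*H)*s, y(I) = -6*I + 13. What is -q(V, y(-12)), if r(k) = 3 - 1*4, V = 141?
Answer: -23970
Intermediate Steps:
y(I) = 13 - 6*I
r(k) = -1 (r(k) = 3 - 4 = -1)
q(H, s) = 2*H*s (q(H, s) = -2*(-H)*s = -(-2)*H*s = 2*H*s)
-q(V, y(-12)) = -2*141*(13 - 6*(-12)) = -2*141*(13 + 72) = -2*141*85 = -1*23970 = -23970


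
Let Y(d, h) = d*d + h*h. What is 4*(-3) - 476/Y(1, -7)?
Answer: -538/25 ≈ -21.520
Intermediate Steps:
Y(d, h) = d² + h²
4*(-3) - 476/Y(1, -7) = 4*(-3) - 476/(1² + (-7)²) = -12 - 476/(1 + 49) = -12 - 476/50 = -12 - 34*7/25 = -12 - 238/25 = -538/25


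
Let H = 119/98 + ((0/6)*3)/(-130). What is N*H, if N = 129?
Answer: 2193/14 ≈ 156.64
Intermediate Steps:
H = 17/14 (H = 119*(1/98) + ((0*(⅙))*3)*(-1/130) = 17/14 + (0*3)*(-1/130) = 17/14 + 0*(-1/130) = 17/14 + 0 = 17/14 ≈ 1.2143)
N*H = 129*(17/14) = 2193/14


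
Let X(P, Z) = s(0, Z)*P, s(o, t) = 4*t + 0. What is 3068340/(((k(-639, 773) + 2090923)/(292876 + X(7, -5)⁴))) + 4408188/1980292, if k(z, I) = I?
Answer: 12166750490341228084/21573796121 ≈ 5.6396e+8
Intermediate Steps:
s(o, t) = 4*t
X(P, Z) = 4*P*Z (X(P, Z) = (4*Z)*P = 4*P*Z)
3068340/(((k(-639, 773) + 2090923)/(292876 + X(7, -5)⁴))) + 4408188/1980292 = 3068340/(((773 + 2090923)/(292876 + (4*7*(-5))⁴))) + 4408188/1980292 = 3068340/((2091696/(292876 + (-140)⁴))) + 4408188*(1/1980292) = 3068340/((2091696/(292876 + 384160000))) + 1102047/495073 = 3068340/((2091696/384452876)) + 1102047/495073 = 3068340/((2091696*(1/384452876))) + 1102047/495073 = 3068340/(522924/96113219) + 1102047/495073 = 3068340*(96113219/522924) + 1102047/495073 = 24575669532205/43577 + 1102047/495073 = 12166750490341228084/21573796121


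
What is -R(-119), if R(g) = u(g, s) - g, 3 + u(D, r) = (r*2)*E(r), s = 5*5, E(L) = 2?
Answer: -216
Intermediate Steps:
s = 25
u(D, r) = -3 + 4*r (u(D, r) = -3 + (r*2)*2 = -3 + (2*r)*2 = -3 + 4*r)
R(g) = 97 - g (R(g) = (-3 + 4*25) - g = (-3 + 100) - g = 97 - g)
-R(-119) = -(97 - 1*(-119)) = -(97 + 119) = -1*216 = -216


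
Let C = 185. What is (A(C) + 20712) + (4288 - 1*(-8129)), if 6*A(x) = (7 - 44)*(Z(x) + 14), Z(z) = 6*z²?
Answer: -3699847/3 ≈ -1.2333e+6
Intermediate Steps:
A(x) = -259/3 - 37*x² (A(x) = ((7 - 44)*(6*x² + 14))/6 = (-37*(14 + 6*x²))/6 = (-518 - 222*x²)/6 = -259/3 - 37*x²)
(A(C) + 20712) + (4288 - 1*(-8129)) = ((-259/3 - 37*185²) + 20712) + (4288 - 1*(-8129)) = ((-259/3 - 37*34225) + 20712) + (4288 + 8129) = ((-259/3 - 1266325) + 20712) + 12417 = (-3799234/3 + 20712) + 12417 = -3737098/3 + 12417 = -3699847/3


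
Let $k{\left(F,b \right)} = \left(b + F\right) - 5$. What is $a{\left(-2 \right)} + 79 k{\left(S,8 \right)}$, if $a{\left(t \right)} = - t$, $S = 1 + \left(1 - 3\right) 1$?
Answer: $160$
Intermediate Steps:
$S = -1$ ($S = 1 - 2 = -1$)
$k{\left(F,b \right)} = -5 + F + b$ ($k{\left(F,b \right)} = \left(F + b\right) - 5 = -5 + F + b$)
$a{\left(-2 \right)} + 79 k{\left(S,8 \right)} = \left(-1\right) \left(-2\right) + 79 \left(-5 - 1 + 8\right) = 2 + 79 \cdot 2 = 2 + 158 = 160$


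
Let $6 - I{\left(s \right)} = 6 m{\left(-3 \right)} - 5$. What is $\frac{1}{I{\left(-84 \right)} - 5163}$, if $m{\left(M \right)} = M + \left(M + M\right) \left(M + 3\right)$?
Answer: $- \frac{1}{5134} \approx -0.00019478$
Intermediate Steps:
$m{\left(M \right)} = M + 2 M \left(3 + M\right)$
$I{\left(s \right)} = 29$ ($I{\left(s \right)} = 6 - \left(6 \left(- 3 \left(7 + 2 \left(-3\right)\right)\right) - 5\right) = 6 - \left(6 \left(- 3 \left(7 - 6\right)\right) - 5\right) = 6 - \left(6 \left(\left(-3\right) 1\right) - 5\right) = 6 - \left(6 \left(-3\right) - 5\right) = 6 - \left(-18 - 5\right) = 6 - -23 = 6 + 23 = 29$)
$\frac{1}{I{\left(-84 \right)} - 5163} = \frac{1}{29 - 5163} = \frac{1}{-5134} = - \frac{1}{5134}$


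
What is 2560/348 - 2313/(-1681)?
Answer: 1277071/146247 ≈ 8.7323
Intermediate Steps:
2560/348 - 2313/(-1681) = 2560*(1/348) - 2313*(-1/1681) = 640/87 + 2313/1681 = 1277071/146247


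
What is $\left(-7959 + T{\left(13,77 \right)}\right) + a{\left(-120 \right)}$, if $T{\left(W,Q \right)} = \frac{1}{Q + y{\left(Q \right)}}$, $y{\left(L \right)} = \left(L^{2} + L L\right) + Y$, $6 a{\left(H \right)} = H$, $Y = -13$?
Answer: $- \frac{95125637}{11922} \approx -7979.0$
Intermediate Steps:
$a{\left(H \right)} = \frac{H}{6}$
$y{\left(L \right)} = -13 + 2 L^{2}$ ($y{\left(L \right)} = \left(L^{2} + L L\right) - 13 = \left(L^{2} + L^{2}\right) - 13 = 2 L^{2} - 13 = -13 + 2 L^{2}$)
$T{\left(W,Q \right)} = \frac{1}{-13 + Q + 2 Q^{2}}$ ($T{\left(W,Q \right)} = \frac{1}{Q + \left(-13 + 2 Q^{2}\right)} = \frac{1}{-13 + Q + 2 Q^{2}}$)
$\left(-7959 + T{\left(13,77 \right)}\right) + a{\left(-120 \right)} = \left(-7959 + \frac{1}{-13 + 77 + 2 \cdot 77^{2}}\right) + \frac{1}{6} \left(-120\right) = \left(-7959 + \frac{1}{-13 + 77 + 2 \cdot 5929}\right) - 20 = \left(-7959 + \frac{1}{-13 + 77 + 11858}\right) - 20 = \left(-7959 + \frac{1}{11922}\right) - 20 = - \frac{94887197}{11922} - 20 = - \frac{95125637}{11922}$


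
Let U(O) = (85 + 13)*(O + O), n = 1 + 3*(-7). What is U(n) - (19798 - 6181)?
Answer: -17537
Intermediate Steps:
n = -20 (n = 1 - 21 = -20)
U(O) = 196*O (U(O) = 98*(2*O) = 196*O)
U(n) - (19798 - 6181) = 196*(-20) - (19798 - 6181) = -3920 - 1*13617 = -3920 - 13617 = -17537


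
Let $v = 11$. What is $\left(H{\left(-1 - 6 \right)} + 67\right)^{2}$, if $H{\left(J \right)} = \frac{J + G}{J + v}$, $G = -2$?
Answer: $\frac{67081}{16} \approx 4192.6$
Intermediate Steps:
$H{\left(J \right)} = \frac{-2 + J}{11 + J}$ ($H{\left(J \right)} = \frac{J - 2}{J + 11} = \frac{-2 + J}{11 + J}$)
$\left(H{\left(-1 - 6 \right)} + 67\right)^{2} = \left(\frac{-2 - 7}{11 - 7} + 67\right)^{2} = \left(\frac{1}{4} \left(-9\right) + 67\right)^{2} = \left(- \frac{9}{4} + 67\right)^{2} = \left(\frac{259}{4}\right)^{2} = \frac{67081}{16}$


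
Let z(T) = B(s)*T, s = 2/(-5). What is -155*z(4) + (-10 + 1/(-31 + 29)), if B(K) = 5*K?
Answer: 2459/2 ≈ 1229.5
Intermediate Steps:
s = -2/5 (s = 2*(-1/5) = -2/5 ≈ -0.40000)
z(T) = -2*T (z(T) = (5*(-2/5))*T = -2*T)
-155*z(4) + (-10 + 1/(-31 + 29)) = -(-310)*4 + (-10 + 1/(-31 + 29)) = -155*(-8) + (-10 + 1/(-2)) = 1240 + (-10 - 1/2) = 1240 - 21/2 = 2459/2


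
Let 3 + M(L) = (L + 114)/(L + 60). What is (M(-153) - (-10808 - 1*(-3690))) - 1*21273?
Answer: -438885/31 ≈ -14158.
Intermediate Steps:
M(L) = -3 + (114 + L)/(60 + L) (M(L) = -3 + (L + 114)/(L + 60) = -3 + (114 + L)/(60 + L))
(M(-153) - (-10808 - 1*(-3690))) - 1*21273 = (2*(-33 - 1*(-153))/(60 - 153) - (-10808 - 1*(-3690))) - 1*21273 = (2*(-33 + 153)/(-93) - (-10808 + 3690)) - 21273 = (2*(-1/93)*120 - 1*(-7118)) - 21273 = (-80/31 + 7118) - 21273 = 220578/31 - 21273 = -438885/31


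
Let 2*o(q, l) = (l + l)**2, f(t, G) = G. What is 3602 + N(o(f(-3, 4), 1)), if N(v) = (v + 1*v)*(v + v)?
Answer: 3618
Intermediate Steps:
o(q, l) = 2*l**2 (o(q, l) = (l + l)**2/2 = (2*l)**2/2 = (4*l**2)/2 = 2*l**2)
N(v) = 4*v**2 (N(v) = (v + v)*(2*v) = (2*v)*(2*v) = 4*v**2)
3602 + N(o(f(-3, 4), 1)) = 3602 + 4*(2*1**2)**2 = 3602 + 4*(2*1)**2 = 3602 + 4*2**2 = 3602 + 4*4 = 3602 + 16 = 3618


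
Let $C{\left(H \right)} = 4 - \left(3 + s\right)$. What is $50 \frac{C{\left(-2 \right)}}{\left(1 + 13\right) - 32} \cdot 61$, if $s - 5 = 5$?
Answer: $1525$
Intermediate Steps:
$s = 10$ ($s = 5 + 5 = 10$)
$C{\left(H \right)} = -9$ ($C{\left(H \right)} = 4 - 13 = -9$)
$50 \frac{C{\left(-2 \right)}}{\left(1 + 13\right) - 32} \cdot 61 = 50 \left(- \frac{9}{\left(1 + 13\right) - 32}\right) 61 = 50 \left(- \frac{9}{14 - 32}\right) 61 = 50 \left(- \frac{9}{-18}\right) 61 = 50 \left(\left(-9\right) \left(- \frac{1}{18}\right)\right) 61 = 50 \cdot \frac{1}{2} \cdot 61 = 25 \cdot 61 = 1525$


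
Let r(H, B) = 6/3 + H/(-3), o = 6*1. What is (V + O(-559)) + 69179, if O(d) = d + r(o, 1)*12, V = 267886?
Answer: 336506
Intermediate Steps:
o = 6
r(H, B) = 2 - H/3 (r(H, B) = 6*(⅓) + H*(-⅓) = 2 - H/3)
O(d) = d (O(d) = d + (2 - ⅓*6)*12 = d + (2 - 2)*12 = d + 0*12 = d + 0 = d)
(V + O(-559)) + 69179 = (267886 - 559) + 69179 = 267327 + 69179 = 336506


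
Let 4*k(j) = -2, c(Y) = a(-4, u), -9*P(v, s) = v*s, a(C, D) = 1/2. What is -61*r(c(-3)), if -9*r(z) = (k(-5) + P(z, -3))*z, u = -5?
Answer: -61/54 ≈ -1.1296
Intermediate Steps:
a(C, D) = 1/2
P(v, s) = -s*v/9 (P(v, s) = -v*s/9 = -s*v/9)
c(Y) = 1/2
k(j) = -1/2 (k(j) = (1/4)*(-2) = -1/2)
r(z) = -z*(-1/2 + z/3)/9 (r(z) = -(-1/2 - 1/9*(-3)*z)*z/9 = -(-1/2 + z/3)*z/9 = -z*(-1/2 + z/3)/9)
-61*r(c(-3)) = -61*(3 - 2*1/2)/(54*2) = -61*(3 - 1)/(54*2) = -61*2/(54*2) = -61*1/54 = -61/54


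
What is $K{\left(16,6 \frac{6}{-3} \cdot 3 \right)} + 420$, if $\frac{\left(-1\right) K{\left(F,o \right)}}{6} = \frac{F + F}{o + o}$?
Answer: $\frac{1268}{3} \approx 422.67$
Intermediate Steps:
$K{\left(F,o \right)} = - \frac{6 F}{o}$ ($K{\left(F,o \right)} = - 6 \frac{F + F}{o + o} = - 6 \frac{2 F}{2 o} = - 6 \cdot 2 F \frac{1}{2 o} = - 6 \frac{F}{o} = - \frac{6 F}{o}$)
$K{\left(16,6 \frac{6}{-3} \cdot 3 \right)} + 420 = \left(-6\right) 16 \frac{1}{6 \frac{6}{-3} \cdot 3} + 420 = \left(-6\right) 16 \frac{1}{6 \cdot 6 \left(- \frac{1}{3}\right) 3} + 420 = \left(-6\right) 16 \frac{1}{6 \left(-2\right) 3} + 420 = \left(-6\right) 16 \frac{1}{\left(-12\right) 3} + 420 = \left(-6\right) 16 \frac{1}{-36} + 420 = \left(-6\right) 16 \left(- \frac{1}{36}\right) + 420 = \frac{8}{3} + 420 = \frac{1268}{3}$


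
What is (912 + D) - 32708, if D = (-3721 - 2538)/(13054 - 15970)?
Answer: -92710877/2916 ≈ -31794.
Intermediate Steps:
D = 6259/2916 (D = -6259/(-2916) = -6259*(-1/2916) = 6259/2916 ≈ 2.1464)
(912 + D) - 32708 = (912 + 6259/2916) - 32708 = 2665651/2916 - 32708 = -92710877/2916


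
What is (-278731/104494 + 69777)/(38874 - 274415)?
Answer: -7290999107/24612621254 ≈ -0.29623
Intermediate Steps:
(-278731/104494 + 69777)/(38874 - 274415) = (-278731*1/104494 + 69777)/(-235541) = (-278731/104494 + 69777)*(-1/235541) = (7290999107/104494)*(-1/235541) = -7290999107/24612621254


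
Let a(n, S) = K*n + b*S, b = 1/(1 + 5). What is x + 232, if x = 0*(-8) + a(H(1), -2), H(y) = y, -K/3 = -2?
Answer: 713/3 ≈ 237.67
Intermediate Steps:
K = 6 (K = -3*(-2) = 6)
b = ⅙ (b = 1/6 = ⅙ ≈ 0.16667)
a(n, S) = 6*n + S/6
x = 17/3 (x = 0*(-8) + (6*1 + (⅙)*(-2)) = 0 + (6 - ⅓) = 0 + 17/3 = 17/3 ≈ 5.6667)
x + 232 = 17/3 + 232 = 713/3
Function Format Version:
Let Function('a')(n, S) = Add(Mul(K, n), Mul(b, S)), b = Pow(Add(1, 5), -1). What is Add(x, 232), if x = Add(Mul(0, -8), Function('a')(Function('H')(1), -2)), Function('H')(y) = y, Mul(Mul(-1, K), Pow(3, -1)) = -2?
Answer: Rational(713, 3) ≈ 237.67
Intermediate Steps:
K = 6 (K = Mul(-3, -2) = 6)
b = Rational(1, 6) (b = Pow(6, -1) = Rational(1, 6) ≈ 0.16667)
Function('a')(n, S) = Add(Mul(6, n), Mul(Rational(1, 6), S))
x = Rational(17, 3) (x = Add(Mul(0, -8), Add(Mul(6, 1), Mul(Rational(1, 6), -2))) = Add(0, Add(6, Rational(-1, 3))) = Add(0, Rational(17, 3)) = Rational(17, 3) ≈ 5.6667)
Add(x, 232) = Add(Rational(17, 3), 232) = Rational(713, 3)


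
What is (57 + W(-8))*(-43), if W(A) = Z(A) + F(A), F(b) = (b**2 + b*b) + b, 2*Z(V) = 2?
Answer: -7654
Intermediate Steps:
Z(V) = 1 (Z(V) = (1/2)*2 = 1)
F(b) = b + 2*b**2 (F(b) = (b**2 + b**2) + b = 2*b**2 + b = b + 2*b**2)
W(A) = 1 + A*(1 + 2*A)
(57 + W(-8))*(-43) = (57 + (1 - 8*(1 + 2*(-8))))*(-43) = (57 + (1 - 8*(1 - 16)))*(-43) = (57 + (1 - 8*(-15)))*(-43) = (57 + (1 + 120))*(-43) = (57 + 121)*(-43) = 178*(-43) = -7654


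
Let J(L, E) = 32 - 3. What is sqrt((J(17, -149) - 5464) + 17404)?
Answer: sqrt(11969) ≈ 109.40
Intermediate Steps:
J(L, E) = 29
sqrt((J(17, -149) - 5464) + 17404) = sqrt((29 - 5464) + 17404) = sqrt(-5435 + 17404) = sqrt(11969)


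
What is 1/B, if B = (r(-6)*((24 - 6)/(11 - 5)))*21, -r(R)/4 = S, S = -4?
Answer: 1/1008 ≈ 0.00099206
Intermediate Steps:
r(R) = 16 (r(R) = -4*(-4) = 16)
B = 1008 (B = (16*((24 - 6)/(11 - 5)))*21 = (16*(18/6))*21 = (16*(18*(1/6)))*21 = (16*3)*21 = 48*21 = 1008)
1/B = 1/1008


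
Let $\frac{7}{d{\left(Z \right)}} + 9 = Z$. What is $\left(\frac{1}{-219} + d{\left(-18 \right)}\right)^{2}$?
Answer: $\frac{270400}{3884841} \approx 0.069604$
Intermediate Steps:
$d{\left(Z \right)} = \frac{7}{-9 + Z}$
$\left(\frac{1}{-219} + d{\left(-18 \right)}\right)^{2} = \left(\frac{1}{-219} + \frac{7}{-9 - 18}\right)^{2} = \left(- \frac{1}{219} + \frac{7}{-27}\right)^{2} = \left(- \frac{1}{219} + 7 \left(- \frac{1}{27}\right)\right)^{2} = \left(- \frac{1}{219} - \frac{7}{27}\right)^{2} = \left(- \frac{520}{1971}\right)^{2} = \frac{270400}{3884841}$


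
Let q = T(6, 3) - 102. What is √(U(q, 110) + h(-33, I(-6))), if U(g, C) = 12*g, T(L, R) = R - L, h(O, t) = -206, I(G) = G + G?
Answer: I*√1466 ≈ 38.288*I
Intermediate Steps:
I(G) = 2*G
q = -105 (q = (3 - 1*6) - 102 = (3 - 6) - 102 = -3 - 102 = -105)
√(U(q, 110) + h(-33, I(-6))) = √(12*(-105) - 206) = √(-1260 - 206) = √(-1466) = I*√1466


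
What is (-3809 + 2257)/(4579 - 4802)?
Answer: 1552/223 ≈ 6.9596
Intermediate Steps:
(-3809 + 2257)/(4579 - 4802) = -1552/(-223) = -1552*(-1/223) = 1552/223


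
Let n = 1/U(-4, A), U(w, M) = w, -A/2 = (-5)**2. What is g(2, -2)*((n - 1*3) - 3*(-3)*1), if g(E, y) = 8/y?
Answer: -23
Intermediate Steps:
A = -50 (A = -2*(-5)**2 = -2*25 = -50)
n = -1/4 (n = 1/(-4) = -1/4 ≈ -0.25000)
g(2, -2)*((n - 1*3) - 3*(-3)*1) = (8/(-2))*((-1/4 - 1*3) - 3*(-3)*1) = (8*(-1/2))*((-1/4 - 3) + 9*1) = -4*(-13/4 + 9) = -4*23/4 = -23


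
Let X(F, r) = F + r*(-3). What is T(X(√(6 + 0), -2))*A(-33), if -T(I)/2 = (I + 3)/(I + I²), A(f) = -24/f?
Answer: -944/2365 + 184*√6/2365 ≈ -0.20858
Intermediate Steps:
X(F, r) = F - 3*r
T(I) = -2*(3 + I)/(I + I²) (T(I) = -2*(I + 3)/(I + I²) = -2*(3 + I)/(I + I²))
T(X(√(6 + 0), -2))*A(-33) = (2*(-3 - (√(6 + 0) - 3*(-2)))/((√(6 + 0) - 3*(-2))*(1 + (√(6 + 0) - 3*(-2)))))*(-24/(-33)) = (2*(-3 - (√6 + 6))/((√6 + 6)*(1 + (√6 + 6))))*(-24*(-1/33)) = (2*(-3 - (6 + √6))/((6 + √6)*(1 + (6 + √6))))*(8/11) = (2*(-3 + (-6 - √6))/((6 + √6)*(7 + √6)))*(8/11) = (2*(-9 - √6)/((6 + √6)*(7 + √6)))*(8/11) = 16*(-9 - √6)/(11*(6 + √6)*(7 + √6))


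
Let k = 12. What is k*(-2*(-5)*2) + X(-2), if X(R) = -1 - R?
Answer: 241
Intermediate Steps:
k*(-2*(-5)*2) + X(-2) = 12*(-2*(-5)*2) + (-1 - 1*(-2)) = 12*(10*2) + (-1 + 2) = 12*20 + 1 = 240 + 1 = 241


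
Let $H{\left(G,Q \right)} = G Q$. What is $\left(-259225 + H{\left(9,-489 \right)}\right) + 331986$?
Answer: $68360$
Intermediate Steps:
$\left(-259225 + H{\left(9,-489 \right)}\right) + 331986 = \left(-259225 + 9 \left(-489\right)\right) + 331986 = \left(-259225 - 4401\right) + 331986 = -263626 + 331986 = 68360$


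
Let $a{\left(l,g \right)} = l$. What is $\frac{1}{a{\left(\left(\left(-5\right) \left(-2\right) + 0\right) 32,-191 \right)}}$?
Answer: $\frac{1}{320} \approx 0.003125$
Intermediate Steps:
$\frac{1}{a{\left(\left(\left(-5\right) \left(-2\right) + 0\right) 32,-191 \right)}} = \frac{1}{\left(\left(-5\right) \left(-2\right) + 0\right) 32} = \frac{1}{\left(10 + 0\right) 32} = \frac{1}{10 \cdot 32} = \frac{1}{320}$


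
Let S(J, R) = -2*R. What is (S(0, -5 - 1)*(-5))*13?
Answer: -780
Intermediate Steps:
(S(0, -5 - 1)*(-5))*13 = (-2*(-5 - 1)*(-5))*13 = (-2*(-6)*(-5))*13 = (12*(-5))*13 = -60*13 = -780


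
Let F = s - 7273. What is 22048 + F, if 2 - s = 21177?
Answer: -6400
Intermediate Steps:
s = -21175 (s = 2 - 1*21177 = 2 - 21177 = -21175)
F = -28448 (F = -21175 - 7273 = -28448)
22048 + F = 22048 - 28448 = -6400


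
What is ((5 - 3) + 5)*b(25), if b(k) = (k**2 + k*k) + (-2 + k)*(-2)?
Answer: 8428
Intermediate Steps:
b(k) = 4 - 2*k + 2*k**2 (b(k) = (k**2 + k**2) + (4 - 2*k) = 2*k**2 + (4 - 2*k) = 4 - 2*k + 2*k**2)
((5 - 3) + 5)*b(25) = ((5 - 3) + 5)*(4 - 2*25 + 2*25**2) = (2 + 5)*(4 - 50 + 2*625) = 7*(4 - 50 + 1250) = 7*1204 = 8428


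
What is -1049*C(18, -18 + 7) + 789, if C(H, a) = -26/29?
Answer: 50155/29 ≈ 1729.5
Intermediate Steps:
C(H, a) = -26/29 (C(H, a) = -26*1/29 = -26/29)
-1049*C(18, -18 + 7) + 789 = -1049*(-26/29) + 789 = 27274/29 + 789 = 50155/29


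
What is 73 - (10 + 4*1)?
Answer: 59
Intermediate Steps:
73 - (10 + 4*1) = 73 - (10 + 4) = 73 - 1*14 = 73 - 14 = 59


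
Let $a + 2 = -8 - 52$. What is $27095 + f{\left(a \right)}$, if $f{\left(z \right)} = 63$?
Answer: $27158$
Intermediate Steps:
$a = -62$ ($a = -2 - 60 = -62$)
$27095 + f{\left(a \right)} = 27095 + 63 = 27158$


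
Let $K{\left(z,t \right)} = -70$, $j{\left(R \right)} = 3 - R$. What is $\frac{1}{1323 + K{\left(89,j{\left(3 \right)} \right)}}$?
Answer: $\frac{1}{1253} \approx 0.00079808$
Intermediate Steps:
$\frac{1}{1323 + K{\left(89,j{\left(3 \right)} \right)}} = \frac{1}{1323 - 70} = \frac{1}{1253}$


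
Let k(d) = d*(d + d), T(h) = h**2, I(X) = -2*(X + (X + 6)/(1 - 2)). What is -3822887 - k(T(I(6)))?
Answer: -3864359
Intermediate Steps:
I(X) = 12 (I(X) = -2*(X + (6 + X)/(-1)) = -2*(X + (6 + X)*(-1)) = -2*(X + (-6 - X)) = -2*(-6) = 12)
k(d) = 2*d**2 (k(d) = d*(2*d) = 2*d**2)
-3822887 - k(T(I(6))) = -3822887 - 2*(12**2)**2 = -3822887 - 2*144**2 = -3822887 - 2*20736 = -3822887 - 1*41472 = -3822887 - 41472 = -3864359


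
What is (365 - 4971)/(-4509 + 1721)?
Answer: 2303/1394 ≈ 1.6521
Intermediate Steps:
(365 - 4971)/(-4509 + 1721) = -4606/(-2788) = -4606*(-1/2788) = 2303/1394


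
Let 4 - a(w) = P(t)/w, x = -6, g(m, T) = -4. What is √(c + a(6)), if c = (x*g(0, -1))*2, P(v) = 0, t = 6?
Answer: 2*√13 ≈ 7.2111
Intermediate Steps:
a(w) = 4 (a(w) = 4 - 0/w = 4 - 1*0 = 4 + 0 = 4)
c = 48 (c = -6*(-4)*2 = 24*2 = 48)
√(c + a(6)) = √(48 + 4) = √52 = 2*√13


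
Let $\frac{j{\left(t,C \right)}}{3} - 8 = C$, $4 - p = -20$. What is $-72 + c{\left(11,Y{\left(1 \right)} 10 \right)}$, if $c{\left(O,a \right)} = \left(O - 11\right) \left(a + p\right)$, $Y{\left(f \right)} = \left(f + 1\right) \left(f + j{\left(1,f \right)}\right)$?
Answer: $-72$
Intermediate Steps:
$p = 24$ ($p = 4 - -20 = 4 + 20 = 24$)
$j{\left(t,C \right)} = 24 + 3 C$
$Y{\left(f \right)} = \left(1 + f\right) \left(24 + 4 f\right)$ ($Y{\left(f \right)} = \left(f + 1\right) \left(f + \left(24 + 3 f\right)\right) = \left(1 + f\right) \left(24 + 4 f\right)$)
$c{\left(O,a \right)} = \left(-11 + O\right) \left(24 + a\right)$ ($c{\left(O,a \right)} = \left(O - 11\right) \left(a + 24\right) = \left(-11 + O\right) \left(24 + a\right)$)
$-72 + c{\left(11,Y{\left(1 \right)} 10 \right)} = -72 + \left(-264 - 11 \left(24 + 4 \cdot 1^{2} + 28 \cdot 1\right) 10 + 24 \cdot 11 + 11 \left(24 + 4 \cdot 1^{2} + 28 \cdot 1\right) 10\right) = -72 + \left(-264 - 11 \left(24 + 4 \cdot 1 + 28\right) 10 + 264 + 11 \left(24 + 4 \cdot 1 + 28\right) 10\right) = -72 + \left(-264 - 11 \left(24 + 4 + 28\right) 10 + 264 + 11 \left(24 + 4 + 28\right) 10\right) = -72 + \left(-264 - 11 \cdot 56 \cdot 10 + 264 + 11 \cdot 56 \cdot 10\right) = -72 + \left(-264 - 6160 + 264 + 11 \cdot 560\right) = -72 + \left(-264 - 6160 + 264 + 6160\right) = -72 + 0 = -72$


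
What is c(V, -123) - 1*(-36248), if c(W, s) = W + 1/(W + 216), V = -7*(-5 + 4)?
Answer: 8084866/223 ≈ 36255.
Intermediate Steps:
V = 7 (V = -7*(-1) = 7)
c(W, s) = W + 1/(216 + W)
c(V, -123) - 1*(-36248) = (1 + 7**2 + 216*7)/(216 + 7) - 1*(-36248) = (1 + 49 + 1512)/223 + 36248 = (1/223)*1562 + 36248 = 1562/223 + 36248 = 8084866/223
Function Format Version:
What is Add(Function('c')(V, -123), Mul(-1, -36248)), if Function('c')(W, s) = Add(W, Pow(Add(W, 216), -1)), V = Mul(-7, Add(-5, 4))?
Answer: Rational(8084866, 223) ≈ 36255.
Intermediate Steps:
V = 7 (V = Mul(-7, -1) = 7)
Function('c')(W, s) = Add(W, Pow(Add(216, W), -1))
Add(Function('c')(V, -123), Mul(-1, -36248)) = Add(Mul(Pow(Add(216, 7), -1), Add(1, Pow(7, 2), Mul(216, 7))), Mul(-1, -36248)) = Add(Mul(Pow(223, -1), Add(1, 49, 1512)), 36248) = Add(Mul(Rational(1, 223), 1562), 36248) = Add(Rational(1562, 223), 36248) = Rational(8084866, 223)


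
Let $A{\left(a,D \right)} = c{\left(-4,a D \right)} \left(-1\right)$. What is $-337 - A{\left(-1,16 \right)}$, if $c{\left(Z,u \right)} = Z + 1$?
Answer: $-340$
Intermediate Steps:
$c{\left(Z,u \right)} = 1 + Z$
$A{\left(a,D \right)} = 3$ ($A{\left(a,D \right)} = \left(1 - 4\right) \left(-1\right) = \left(-3\right) \left(-1\right) = 3$)
$-337 - A{\left(-1,16 \right)} = -337 - 3 = -340$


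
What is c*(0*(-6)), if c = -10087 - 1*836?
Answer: 0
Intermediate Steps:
c = -10923 (c = -10087 - 836 = -10923)
c*(0*(-6)) = -0*(-6) = -10923*0 = 0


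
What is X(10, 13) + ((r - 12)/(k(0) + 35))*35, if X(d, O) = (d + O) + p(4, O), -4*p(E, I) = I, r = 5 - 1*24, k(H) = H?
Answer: -45/4 ≈ -11.250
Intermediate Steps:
r = -19 (r = 5 - 24 = -19)
p(E, I) = -I/4
X(d, O) = d + 3*O/4 (X(d, O) = (d + O) - O/4 = (O + d) - O/4 = d + 3*O/4)
X(10, 13) + ((r - 12)/(k(0) + 35))*35 = (10 + (¾)*13) + ((-19 - 12)/(0 + 35))*35 = (10 + 39/4) - 31/35*35 = 79/4 - 31*1/35*35 = 79/4 - 31/35*35 = 79/4 - 31 = -45/4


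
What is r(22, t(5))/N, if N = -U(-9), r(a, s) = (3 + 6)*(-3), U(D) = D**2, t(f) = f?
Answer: 1/3 ≈ 0.33333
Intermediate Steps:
r(a, s) = -27 (r(a, s) = 9*(-3) = -27)
N = -81 (N = -1*(-9)**2 = -1*81 = -81)
r(22, t(5))/N = -27/(-81) = -27*(-1/81) = 1/3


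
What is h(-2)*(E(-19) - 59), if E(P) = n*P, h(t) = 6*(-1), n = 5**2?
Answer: 3204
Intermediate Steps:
n = 25
h(t) = -6
E(P) = 25*P
h(-2)*(E(-19) - 59) = -6*(25*(-19) - 59) = -6*(-475 - 59) = -6*(-534) = 3204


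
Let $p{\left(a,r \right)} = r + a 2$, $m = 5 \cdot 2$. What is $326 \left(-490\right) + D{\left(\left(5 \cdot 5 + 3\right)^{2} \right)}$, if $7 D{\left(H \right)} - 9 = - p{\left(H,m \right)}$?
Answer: $- \frac{1119749}{7} \approx -1.5996 \cdot 10^{5}$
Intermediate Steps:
$m = 10$
$p{\left(a,r \right)} = r + 2 a$
$D{\left(H \right)} = - \frac{1}{7} - \frac{2 H}{7}$ ($D{\left(H \right)} = \frac{9}{7} + \frac{\left(-1\right) \left(10 + 2 H\right)}{7} = \frac{9}{7} + \frac{-10 - 2 H}{7} = \frac{9}{7} - \left(\frac{10}{7} + \frac{2 H}{7}\right) = - \frac{1}{7} - \frac{2 H}{7}$)
$326 \left(-490\right) + D{\left(\left(5 \cdot 5 + 3\right)^{2} \right)} = 326 \left(-490\right) - \left(\frac{1}{7} + \frac{2 \left(5 \cdot 5 + 3\right)^{2}}{7}\right) = -159740 - \left(\frac{1}{7} + \frac{2 \left(25 + 3\right)^{2}}{7}\right) = -159740 - \left(\frac{1}{7} + \frac{2 \cdot 28^{2}}{7}\right) = -159740 - \frac{1569}{7} = - \frac{1119749}{7}$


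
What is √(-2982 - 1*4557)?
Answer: I*√7539 ≈ 86.827*I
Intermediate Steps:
√(-2982 - 1*4557) = √(-2982 - 4557) = √(-7539) = I*√7539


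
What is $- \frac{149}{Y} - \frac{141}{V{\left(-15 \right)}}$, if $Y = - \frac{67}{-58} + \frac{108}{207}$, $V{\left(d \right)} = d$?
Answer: $- \frac{888691}{11185} \approx -79.454$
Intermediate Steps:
$Y = \frac{2237}{1334}$ ($Y = \left(-67\right) \left(- \frac{1}{58}\right) + 108 \cdot \frac{1}{207} = \frac{67}{58} + \frac{12}{23} = \frac{2237}{1334} \approx 1.6769$)
$- \frac{149}{Y} - \frac{141}{V{\left(-15 \right)}} = - \frac{149}{\frac{2237}{1334}} - \frac{141}{-15} = \left(-149\right) \frac{1334}{2237} - - \frac{47}{5} = - \frac{198766}{2237} + \frac{47}{5} = - \frac{888691}{11185}$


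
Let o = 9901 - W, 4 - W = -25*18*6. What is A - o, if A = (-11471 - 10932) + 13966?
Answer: -15634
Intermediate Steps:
W = 2704 (W = 4 - (-25*18)*6 = 4 - (-450)*6 = 4 - 1*(-2700) = 4 + 2700 = 2704)
A = -8437 (A = -22403 + 13966 = -8437)
o = 7197 (o = 9901 - 1*2704 = 9901 - 2704 = 7197)
A - o = -8437 - 1*7197 = -8437 - 7197 = -15634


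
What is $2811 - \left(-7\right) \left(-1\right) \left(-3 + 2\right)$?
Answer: $2818$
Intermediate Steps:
$2811 - \left(-7\right) \left(-1\right) \left(-3 + 2\right) = 2811 - 7 \left(-1\right) = 2811 - -7 = 2811 + 7 = 2818$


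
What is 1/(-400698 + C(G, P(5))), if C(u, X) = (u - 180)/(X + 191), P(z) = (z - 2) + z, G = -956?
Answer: -199/79740038 ≈ -2.4956e-6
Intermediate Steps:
P(z) = -2 + 2*z (P(z) = (-2 + z) + z = -2 + 2*z)
C(u, X) = (-180 + u)/(191 + X)
1/(-400698 + C(G, P(5))) = 1/(-400698 + (-180 - 956)/(191 + (-2 + 2*5))) = 1/(-400698 - 1136/(191 + (-2 + 10))) = 1/(-400698 - 1136/(191 + 8)) = 1/(-400698 - 1136/199) = 1/(-79740038/199) = -199/79740038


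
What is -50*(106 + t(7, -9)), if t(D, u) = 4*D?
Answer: -6700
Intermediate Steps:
-50*(106 + t(7, -9)) = -50*(106 + 4*7) = -50*(106 + 28) = -50*134 = -6700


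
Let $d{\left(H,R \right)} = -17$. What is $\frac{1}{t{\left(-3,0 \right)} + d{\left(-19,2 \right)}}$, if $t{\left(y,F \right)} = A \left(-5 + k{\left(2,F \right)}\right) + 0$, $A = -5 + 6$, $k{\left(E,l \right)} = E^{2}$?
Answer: $- \frac{1}{18} \approx -0.055556$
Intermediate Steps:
$A = 1$
$t{\left(y,F \right)} = -1$ ($t{\left(y,F \right)} = 1 \left(-5 + 2^{2}\right) + 0 = 1 \left(-5 + 4\right) + 0 = 1 \left(-1\right) + 0 = -1 + 0 = -1$)
$\frac{1}{t{\left(-3,0 \right)} + d{\left(-19,2 \right)}} = \frac{1}{-1 - 17} = \frac{1}{-18} = - \frac{1}{18}$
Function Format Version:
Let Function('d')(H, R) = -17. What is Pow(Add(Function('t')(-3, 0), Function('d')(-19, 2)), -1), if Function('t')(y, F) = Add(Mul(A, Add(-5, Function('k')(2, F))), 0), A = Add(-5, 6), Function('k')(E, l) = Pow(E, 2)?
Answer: Rational(-1, 18) ≈ -0.055556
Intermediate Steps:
A = 1
Function('t')(y, F) = -1 (Function('t')(y, F) = Add(Mul(1, Add(-5, Pow(2, 2))), 0) = Add(Mul(1, Add(-5, 4)), 0) = Add(Mul(1, -1), 0) = Add(-1, 0) = -1)
Pow(Add(Function('t')(-3, 0), Function('d')(-19, 2)), -1) = Pow(Add(-1, -17), -1) = Pow(-18, -1) = Rational(-1, 18)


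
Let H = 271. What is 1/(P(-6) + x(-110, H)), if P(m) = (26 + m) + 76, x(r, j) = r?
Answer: -1/14 ≈ -0.071429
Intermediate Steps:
P(m) = 102 + m
1/(P(-6) + x(-110, H)) = 1/((102 - 6) - 110) = 1/(96 - 110) = 1/(-14) = -1/14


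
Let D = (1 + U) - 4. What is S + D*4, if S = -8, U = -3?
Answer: -32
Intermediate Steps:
D = -6 (D = (1 - 3) - 4 = -2 - 4 = -6)
S + D*4 = -8 - 6*4 = -8 - 24 = -32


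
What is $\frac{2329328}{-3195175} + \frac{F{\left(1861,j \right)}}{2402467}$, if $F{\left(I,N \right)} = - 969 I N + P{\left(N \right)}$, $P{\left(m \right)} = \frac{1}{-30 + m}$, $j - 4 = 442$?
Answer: $- \frac{1071365612779049241}{3193341838637600} \approx -335.5$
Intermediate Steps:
$j = 446$ ($j = 4 + 442 = 446$)
$F{\left(I,N \right)} = \frac{1}{-30 + N} - 969 I N$ ($F{\left(I,N \right)} = - 969 I N + \frac{1}{-30 + N} = \frac{1}{-30 + N} - 969 I N$)
$\frac{2329328}{-3195175} + \frac{F{\left(1861,j \right)}}{2402467} = \frac{2329328}{-3195175} + \frac{\frac{1}{-30 + 446} \left(1 - 1803309 \cdot 446 \left(-30 + 446\right)\right)}{2402467} = 2329328 \left(- \frac{1}{3195175}\right) + \frac{1 - 1803309 \cdot 446 \cdot 416}{416} \cdot \frac{1}{2402467} = - \frac{2329328}{3195175} + \frac{1 - 334578738624}{416} \cdot \frac{1}{2402467} = - \frac{2329328}{3195175} + \frac{1}{416} \left(-334578738623\right) \frac{1}{2402467} = - \frac{2329328}{3195175} - \frac{334578738623}{999426272} = - \frac{1071365612779049241}{3193341838637600}$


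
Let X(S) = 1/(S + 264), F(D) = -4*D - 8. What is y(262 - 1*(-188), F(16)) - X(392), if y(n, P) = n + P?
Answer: 247967/656 ≈ 378.00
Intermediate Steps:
F(D) = -8 - 4*D
y(n, P) = P + n
X(S) = 1/(264 + S)
y(262 - 1*(-188), F(16)) - X(392) = ((-8 - 4*16) + (262 - 1*(-188))) - 1/(264 + 392) = ((-8 - 64) + (262 + 188)) - 1/656 = (-72 + 450) - 1*1/656 = 378 - 1/656 = 247967/656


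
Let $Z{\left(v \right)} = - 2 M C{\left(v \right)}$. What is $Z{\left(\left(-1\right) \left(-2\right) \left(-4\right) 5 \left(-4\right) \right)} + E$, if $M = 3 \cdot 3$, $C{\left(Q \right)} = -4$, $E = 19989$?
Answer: $20061$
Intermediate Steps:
$M = 9$
$Z{\left(v \right)} = 72$ ($Z{\left(v \right)} = \left(-2\right) 9 \left(-4\right) = \left(-18\right) \left(-4\right) = 72$)
$Z{\left(\left(-1\right) \left(-2\right) \left(-4\right) 5 \left(-4\right) \right)} + E = 72 + 19989 = 20061$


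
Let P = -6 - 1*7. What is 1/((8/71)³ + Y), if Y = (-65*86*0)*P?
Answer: 357911/512 ≈ 699.04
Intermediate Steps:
P = -13 (P = -6 - 7 = -13)
Y = 0 (Y = (-65*86*0)*(-13) = -5590*0*(-13) = 0*(-13) = 0)
1/((8/71)³ + Y) = 1/((8/71)³ + 0) = 1/(512/357911 + 0) = 1/(512/357911) = 357911/512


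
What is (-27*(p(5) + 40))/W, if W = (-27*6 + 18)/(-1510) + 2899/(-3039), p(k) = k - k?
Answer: 2478000600/1969937 ≈ 1257.9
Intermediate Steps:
p(k) = 0
W = -1969937/2294445 (W = (-162 + 18)*(-1/1510) + 2899*(-1/3039) = -144*(-1/1510) - 2899/3039 = 72/755 - 2899/3039 = -1969937/2294445 ≈ -0.85857)
(-27*(p(5) + 40))/W = (-27*(0 + 40))/(-1969937/2294445) = -27*40*(-2294445/1969937) = -1080*(-2294445/1969937) = 2478000600/1969937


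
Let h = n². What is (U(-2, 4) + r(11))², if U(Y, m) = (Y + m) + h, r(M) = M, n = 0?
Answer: 169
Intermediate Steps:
h = 0 (h = 0² = 0)
U(Y, m) = Y + m (U(Y, m) = (Y + m) + 0 = Y + m)
(U(-2, 4) + r(11))² = ((-2 + 4) + 11)² = (2 + 11)² = 13² = 169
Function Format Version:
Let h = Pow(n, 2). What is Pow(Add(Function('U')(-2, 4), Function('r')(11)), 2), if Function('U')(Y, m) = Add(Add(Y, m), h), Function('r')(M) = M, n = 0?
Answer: 169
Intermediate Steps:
h = 0 (h = Pow(0, 2) = 0)
Function('U')(Y, m) = Add(Y, m) (Function('U')(Y, m) = Add(Add(Y, m), 0) = Add(Y, m))
Pow(Add(Function('U')(-2, 4), Function('r')(11)), 2) = Pow(Add(Add(-2, 4), 11), 2) = Pow(Add(2, 11), 2) = Pow(13, 2) = 169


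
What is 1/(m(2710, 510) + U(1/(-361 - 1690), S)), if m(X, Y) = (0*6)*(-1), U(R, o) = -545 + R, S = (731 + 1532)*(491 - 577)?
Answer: -2051/1117796 ≈ -0.0018349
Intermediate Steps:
S = -194618 (S = 2263*(-86) = -194618)
m(X, Y) = 0 (m(X, Y) = 0*(-1) = 0)
1/(m(2710, 510) + U(1/(-361 - 1690), S)) = 1/(0 + (-545 + 1/(-361 - 1690))) = 1/(0 + (-545 + 1/(-2051))) = 1/(0 + (-545 - 1/2051)) = 1/(0 - 1117796/2051) = 1/(-1117796/2051) = -2051/1117796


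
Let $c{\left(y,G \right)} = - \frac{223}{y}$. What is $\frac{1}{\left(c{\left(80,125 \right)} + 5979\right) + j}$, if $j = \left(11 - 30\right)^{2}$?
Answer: $\frac{80}{506977} \approx 0.0001578$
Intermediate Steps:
$j = 361$ ($j = \left(-19\right)^{2} = 361$)
$\frac{1}{\left(c{\left(80,125 \right)} + 5979\right) + j} = \frac{1}{\left(- \frac{223}{80} + 5979\right) + 361} = \frac{1}{\frac{478097}{80} + 361} = \frac{1}{\frac{506977}{80}} = \frac{80}{506977}$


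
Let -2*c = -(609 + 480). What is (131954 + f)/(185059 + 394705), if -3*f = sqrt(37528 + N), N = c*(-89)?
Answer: 65977/289882 - I*sqrt(43730)/3478584 ≈ 0.2276 - 6.0116e-5*I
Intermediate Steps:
c = 1089/2 (c = -(-1)*(609 + 480)/2 = -(-1)*1089/2 = -1/2*(-1089) = 1089/2 ≈ 544.50)
N = -96921/2 (N = (1089/2)*(-89) = -96921/2 ≈ -48461.)
f = -I*sqrt(43730)/6 (f = -sqrt(37528 - 96921/2)/3 = -I*sqrt(43730)/6 ≈ -34.853*I)
(131954 + f)/(185059 + 394705) = (131954 - I*sqrt(43730)/6)/(185059 + 394705) = (131954 - I*sqrt(43730)/6)/579764 = (131954 - I*sqrt(43730)/6)*(1/579764) = 65977/289882 - I*sqrt(43730)/3478584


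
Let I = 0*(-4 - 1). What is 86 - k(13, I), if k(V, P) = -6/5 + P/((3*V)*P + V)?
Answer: 436/5 ≈ 87.200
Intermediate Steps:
I = 0 (I = 0*(-5) = 0)
k(V, P) = -6/5 + P/(V + 3*P*V) (k(V, P) = -6*1/5 + P/(3*P*V + V) = -6/5 + P/(V + 3*P*V))
86 - k(13, I) = 86 - (-6*13 + 5*0 - 18*0*13)/(5*13*(1 + 3*0)) = 86 - (-78 + 0 + 0)/(5*13*(1 + 0)) = 86 - (-78)/(5*13*1) = 86 - (-78)/(5*13) = 86 - 1*(-6/5) = 86 + 6/5 = 436/5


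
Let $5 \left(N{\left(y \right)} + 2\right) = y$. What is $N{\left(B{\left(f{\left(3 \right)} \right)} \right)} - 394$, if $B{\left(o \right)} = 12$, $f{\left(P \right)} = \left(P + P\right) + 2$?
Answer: $- \frac{1968}{5} \approx -393.6$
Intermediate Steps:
$f{\left(P \right)} = 2 + 2 P$ ($f{\left(P \right)} = 2 P + 2 = 2 + 2 P$)
$N{\left(y \right)} = -2 + \frac{y}{5}$
$N{\left(B{\left(f{\left(3 \right)} \right)} \right)} - 394 = \left(-2 + \frac{1}{5} \cdot 12\right) - 394 = \left(-2 + \frac{12}{5}\right) - 394 = \frac{2}{5} - 394 = - \frac{1968}{5}$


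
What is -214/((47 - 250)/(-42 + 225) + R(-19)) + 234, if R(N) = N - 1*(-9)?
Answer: 4812/19 ≈ 253.26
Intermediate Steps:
R(N) = 9 + N (R(N) = N + 9 = 9 + N)
-214/((47 - 250)/(-42 + 225) + R(-19)) + 234 = -214/((47 - 250)/(-42 + 225) + (9 - 19)) + 234 = -214/(-203/183 - 10) + 234 = -214/(-2033/183) + 234 = -214*(-183/2033) + 234 = 366/19 + 234 = 4812/19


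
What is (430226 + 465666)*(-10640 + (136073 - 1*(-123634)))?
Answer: 223137132764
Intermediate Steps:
(430226 + 465666)*(-10640 + (136073 - 1*(-123634))) = 895892*(-10640 + (136073 + 123634)) = 895892*(-10640 + 259707) = 895892*249067 = 223137132764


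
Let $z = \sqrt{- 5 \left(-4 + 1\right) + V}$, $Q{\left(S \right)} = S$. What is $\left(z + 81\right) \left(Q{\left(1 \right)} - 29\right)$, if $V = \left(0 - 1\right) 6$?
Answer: $-2352$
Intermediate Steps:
$V = -6$ ($V = \left(-1\right) 6 = -6$)
$z = 3$ ($z = \sqrt{- 5 \left(-4 + 1\right) - 6} = \sqrt{\left(-5\right) \left(-3\right) - 6} = \sqrt{15 - 6} = \sqrt{9} = 3$)
$\left(z + 81\right) \left(Q{\left(1 \right)} - 29\right) = \left(3 + 81\right) \left(1 - 29\right) = 84 \left(-28\right) = -2352$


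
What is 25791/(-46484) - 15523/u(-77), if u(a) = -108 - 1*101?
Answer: 37693727/511324 ≈ 73.718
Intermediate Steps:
u(a) = -209 (u(a) = -108 - 101 = -209)
25791/(-46484) - 15523/u(-77) = 25791/(-46484) - 15523/(-209) = 25791*(-1/46484) - 15523*(-1/209) = -25791/46484 + 817/11 = 37693727/511324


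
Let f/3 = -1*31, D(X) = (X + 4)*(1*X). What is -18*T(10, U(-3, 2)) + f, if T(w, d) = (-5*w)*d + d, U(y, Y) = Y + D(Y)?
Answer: 12255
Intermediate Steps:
D(X) = X*(4 + X) (D(X) = (4 + X)*X = X*(4 + X))
U(y, Y) = Y + Y*(4 + Y)
f = -93 (f = 3*(-1*31) = 3*(-31) = -93)
T(w, d) = d - 5*d*w (T(w, d) = -5*d*w + d = d - 5*d*w)
-18*T(10, U(-3, 2)) + f = -18*2*(5 + 2)*(1 - 5*10) - 93 = -18*2*7*(1 - 50) - 93 = -252*(-49) - 93 = -18*(-686) - 93 = 12348 - 93 = 12255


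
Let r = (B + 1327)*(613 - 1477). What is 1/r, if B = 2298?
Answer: -1/3132000 ≈ -3.1928e-7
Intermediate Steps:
r = -3132000 (r = (2298 + 1327)*(613 - 1477) = 3625*(-864) = -3132000)
1/r = 1/(-3132000) = -1/3132000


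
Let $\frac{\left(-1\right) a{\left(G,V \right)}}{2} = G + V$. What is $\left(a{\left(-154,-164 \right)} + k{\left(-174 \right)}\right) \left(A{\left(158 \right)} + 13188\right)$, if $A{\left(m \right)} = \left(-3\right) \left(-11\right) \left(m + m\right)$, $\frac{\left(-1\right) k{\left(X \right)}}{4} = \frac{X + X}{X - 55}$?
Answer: $\frac{3406655232}{229} \approx 1.4876 \cdot 10^{7}$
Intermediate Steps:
$a{\left(G,V \right)} = - 2 G - 2 V$ ($a{\left(G,V \right)} = - 2 \left(G + V\right) = - 2 G - 2 V$)
$k{\left(X \right)} = - \frac{8 X}{-55 + X}$ ($k{\left(X \right)} = - 4 \frac{X + X}{X - 55} = - 4 \frac{2 X}{-55 + X} = - \frac{8 X}{-55 + X}$)
$A{\left(m \right)} = 66 m$ ($A{\left(m \right)} = 33 \cdot 2 m = 66 m$)
$\left(a{\left(-154,-164 \right)} + k{\left(-174 \right)}\right) \left(A{\left(158 \right)} + 13188\right) = \left(\left(\left(-2\right) \left(-154\right) - -328\right) - - \frac{1392}{-55 - 174}\right) \left(66 \cdot 158 + 13188\right) = \left(\left(308 + 328\right) - - \frac{1392}{-229}\right) \left(10428 + 13188\right) = \left(636 - \left(-1392\right) \left(- \frac{1}{229}\right)\right) 23616 = \left(636 - \frac{1392}{229}\right) 23616 = \frac{144252}{229} \cdot 23616 = \frac{3406655232}{229}$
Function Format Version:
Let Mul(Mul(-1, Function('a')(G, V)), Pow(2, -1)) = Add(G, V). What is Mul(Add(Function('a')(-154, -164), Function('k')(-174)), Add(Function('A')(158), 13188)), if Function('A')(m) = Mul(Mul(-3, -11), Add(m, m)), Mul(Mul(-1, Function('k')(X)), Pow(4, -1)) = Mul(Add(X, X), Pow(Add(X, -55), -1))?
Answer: Rational(3406655232, 229) ≈ 1.4876e+7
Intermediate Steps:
Function('a')(G, V) = Add(Mul(-2, G), Mul(-2, V)) (Function('a')(G, V) = Mul(-2, Add(G, V)) = Add(Mul(-2, G), Mul(-2, V)))
Function('k')(X) = Mul(-8, X, Pow(Add(-55, X), -1)) (Function('k')(X) = Mul(-4, Mul(Add(X, X), Pow(Add(X, -55), -1))) = Mul(-4, Mul(Mul(2, X), Pow(Add(-55, X), -1))) = Mul(-4, Mul(2, X, Pow(Add(-55, X), -1))) = Mul(-8, X, Pow(Add(-55, X), -1)))
Function('A')(m) = Mul(66, m) (Function('A')(m) = Mul(33, Mul(2, m)) = Mul(66, m))
Mul(Add(Function('a')(-154, -164), Function('k')(-174)), Add(Function('A')(158), 13188)) = Mul(Add(Add(Mul(-2, -154), Mul(-2, -164)), Mul(-8, -174, Pow(Add(-55, -174), -1))), Add(Mul(66, 158), 13188)) = Mul(Add(Add(308, 328), Mul(-8, -174, Pow(-229, -1))), Add(10428, 13188)) = Mul(Add(636, Mul(-8, -174, Rational(-1, 229))), 23616) = Mul(Add(636, Rational(-1392, 229)), 23616) = Mul(Rational(144252, 229), 23616) = Rational(3406655232, 229)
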